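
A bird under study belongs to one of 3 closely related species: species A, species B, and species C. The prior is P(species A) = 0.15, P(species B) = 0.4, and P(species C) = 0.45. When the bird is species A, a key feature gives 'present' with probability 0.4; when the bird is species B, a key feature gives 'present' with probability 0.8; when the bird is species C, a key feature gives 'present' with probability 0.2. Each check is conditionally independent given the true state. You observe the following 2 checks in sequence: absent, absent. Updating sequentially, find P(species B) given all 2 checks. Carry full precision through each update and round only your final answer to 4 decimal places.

After 'absent': normaliser = 0.6·0.1500 + 0.2·0.4000 + 0.8·0.4500; P(species A) ≈ 0.1698, P(species B) ≈ 0.1509, P(species C) ≈ 0.6792
After 'absent': normaliser = 0.6·0.1698 + 0.2·0.1509 + 0.8·0.6792; P(species A) ≈ 0.1508, P(species B) ≈ 0.0447, P(species C) ≈ 0.8045

0.0447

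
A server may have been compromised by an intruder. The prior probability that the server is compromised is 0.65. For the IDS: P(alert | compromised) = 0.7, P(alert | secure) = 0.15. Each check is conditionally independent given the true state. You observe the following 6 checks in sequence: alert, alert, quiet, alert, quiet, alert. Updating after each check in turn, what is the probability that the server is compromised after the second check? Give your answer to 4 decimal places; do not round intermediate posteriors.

0.9759

Apply Bayes' rule sequentially, carrying P(compromised) forward.
After 'alert': P(compromised) = 0.7·0.6500 / (0.7·0.6500 + 0.15·0.3500) ≈ 0.8966
After 'alert': P(compromised) = 0.7·0.8966 / (0.7·0.8966 + 0.15·0.1034) ≈ 0.9759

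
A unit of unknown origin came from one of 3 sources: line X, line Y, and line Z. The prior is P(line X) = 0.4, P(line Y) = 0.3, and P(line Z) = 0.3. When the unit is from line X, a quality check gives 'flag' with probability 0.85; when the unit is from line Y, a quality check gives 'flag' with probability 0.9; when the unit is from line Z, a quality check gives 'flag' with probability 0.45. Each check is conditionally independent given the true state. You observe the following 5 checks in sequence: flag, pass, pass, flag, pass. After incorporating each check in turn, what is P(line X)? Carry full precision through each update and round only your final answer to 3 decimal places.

0.086

Apply Bayes' rule sequentially, carrying P(line X) forward.
After 'flag': normaliser = 0.85·0.4000 + 0.9·0.3000 + 0.45·0.3000; P(line X) ≈ 0.4564, P(line Y) ≈ 0.3624, P(line Z) ≈ 0.1812
After 'pass': normaliser = 0.15·0.4564 + 0.1·0.3624 + 0.55·0.1812; P(line X) ≈ 0.3350, P(line Y) ≈ 0.1773, P(line Z) ≈ 0.4877
After 'pass': normaliser = 0.15·0.3350 + 0.1·0.1773 + 0.55·0.4877; P(line X) ≈ 0.1495, P(line Y) ≈ 0.0527, P(line Z) ≈ 0.7978
After 'flag': normaliser = 0.85·0.1495 + 0.9·0.0527 + 0.45·0.7978; P(line X) ≈ 0.2381, P(line Y) ≈ 0.0890, P(line Z) ≈ 0.6729
After 'pass': normaliser = 0.15·0.2381 + 0.1·0.0890 + 0.55·0.6729; P(line X) ≈ 0.0861, P(line Y) ≈ 0.0215, P(line Z) ≈ 0.8924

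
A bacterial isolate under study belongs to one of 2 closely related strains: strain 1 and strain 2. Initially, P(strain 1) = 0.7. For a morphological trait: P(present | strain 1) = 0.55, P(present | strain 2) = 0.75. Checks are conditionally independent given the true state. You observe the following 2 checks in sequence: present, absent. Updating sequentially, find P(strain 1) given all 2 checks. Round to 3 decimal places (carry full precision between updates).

After 'present': P(strain 1) = 0.55·0.7000 / (0.55·0.7000 + 0.75·0.3000) ≈ 0.6311
After 'absent': P(strain 1) = 0.45·0.6311 / (0.45·0.6311 + 0.25·0.3689) ≈ 0.7549

0.755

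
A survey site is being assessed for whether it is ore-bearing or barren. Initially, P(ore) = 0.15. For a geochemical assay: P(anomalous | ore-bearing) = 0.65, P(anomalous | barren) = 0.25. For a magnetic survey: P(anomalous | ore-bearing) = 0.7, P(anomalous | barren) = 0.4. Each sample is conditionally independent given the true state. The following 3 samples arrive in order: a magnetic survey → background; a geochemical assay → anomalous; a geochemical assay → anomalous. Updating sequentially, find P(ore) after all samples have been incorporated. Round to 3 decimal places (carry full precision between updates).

Each posterior becomes the prior for the next update.
After a magnetic survey='background': P(ore) = 0.3·0.1500 / (0.3·0.1500 + 0.6·0.8500) ≈ 0.0811
After a geochemical assay='anomalous': P(ore) = 0.65·0.0811 / (0.65·0.0811 + 0.25·0.9189) ≈ 0.1866
After a geochemical assay='anomalous': P(ore) = 0.65·0.1866 / (0.65·0.1866 + 0.25·0.8134) ≈ 0.3736

0.374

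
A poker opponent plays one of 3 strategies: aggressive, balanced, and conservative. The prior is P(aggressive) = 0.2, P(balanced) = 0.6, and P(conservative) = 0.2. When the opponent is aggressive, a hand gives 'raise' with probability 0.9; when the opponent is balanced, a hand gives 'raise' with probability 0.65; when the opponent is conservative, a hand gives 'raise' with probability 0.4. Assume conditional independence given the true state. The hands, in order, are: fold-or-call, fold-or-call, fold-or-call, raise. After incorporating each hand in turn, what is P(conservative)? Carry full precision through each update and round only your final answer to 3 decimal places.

Apply Bayes' rule sequentially, carrying P(conservative) forward.
After 'fold-or-call': normaliser = 0.1·0.2000 + 0.35·0.6000 + 0.6·0.2000; P(aggressive) ≈ 0.0571, P(balanced) ≈ 0.6000, P(conservative) ≈ 0.3429
After 'fold-or-call': normaliser = 0.1·0.0571 + 0.35·0.6000 + 0.6·0.3429; P(aggressive) ≈ 0.0136, P(balanced) ≈ 0.4983, P(conservative) ≈ 0.4881
After 'fold-or-call': normaliser = 0.1·0.0136 + 0.35·0.4983 + 0.6·0.4881; P(aggressive) ≈ 0.0029, P(balanced) ≈ 0.3722, P(conservative) ≈ 0.6250
After 'raise': normaliser = 0.9·0.0029 + 0.65·0.3722 + 0.4·0.6250; P(aggressive) ≈ 0.0053, P(balanced) ≈ 0.4892, P(conservative) ≈ 0.5055

0.506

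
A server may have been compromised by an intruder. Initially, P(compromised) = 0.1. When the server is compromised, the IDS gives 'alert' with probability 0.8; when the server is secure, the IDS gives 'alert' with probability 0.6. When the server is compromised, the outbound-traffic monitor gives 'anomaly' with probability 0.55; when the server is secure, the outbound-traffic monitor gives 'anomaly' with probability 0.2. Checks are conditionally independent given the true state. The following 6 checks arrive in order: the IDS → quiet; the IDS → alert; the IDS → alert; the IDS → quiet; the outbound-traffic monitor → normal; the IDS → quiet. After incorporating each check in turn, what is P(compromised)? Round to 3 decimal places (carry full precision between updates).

After the IDS='quiet': P(compromised) = 0.2·0.1000 / (0.2·0.1000 + 0.4·0.9000) ≈ 0.0526
After the IDS='alert': P(compromised) = 0.8·0.0526 / (0.8·0.0526 + 0.6·0.9474) ≈ 0.0690
After the IDS='alert': P(compromised) = 0.8·0.0690 / (0.8·0.0690 + 0.6·0.9310) ≈ 0.0899
After the IDS='quiet': P(compromised) = 0.2·0.0899 / (0.2·0.0899 + 0.4·0.9101) ≈ 0.0471
After the outbound-traffic monitor='normal': P(compromised) = 0.45·0.0471 / (0.45·0.0471 + 0.8·0.9529) ≈ 0.0270
After the IDS='quiet': P(compromised) = 0.2·0.0270 / (0.2·0.0270 + 0.4·0.9730) ≈ 0.0137

0.014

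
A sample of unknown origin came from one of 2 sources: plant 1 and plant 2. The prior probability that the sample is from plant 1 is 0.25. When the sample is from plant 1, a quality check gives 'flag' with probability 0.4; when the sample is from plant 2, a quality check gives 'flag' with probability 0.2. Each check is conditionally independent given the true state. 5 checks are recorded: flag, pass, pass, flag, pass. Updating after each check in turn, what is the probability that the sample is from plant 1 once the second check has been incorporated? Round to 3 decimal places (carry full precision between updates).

0.333

Each posterior becomes the prior for the next update.
After 'flag': P(plant 1) = 0.4·0.2500 / (0.4·0.2500 + 0.2·0.7500) ≈ 0.4000
After 'pass': P(plant 1) = 0.6·0.4000 / (0.6·0.4000 + 0.8·0.6000) ≈ 0.3333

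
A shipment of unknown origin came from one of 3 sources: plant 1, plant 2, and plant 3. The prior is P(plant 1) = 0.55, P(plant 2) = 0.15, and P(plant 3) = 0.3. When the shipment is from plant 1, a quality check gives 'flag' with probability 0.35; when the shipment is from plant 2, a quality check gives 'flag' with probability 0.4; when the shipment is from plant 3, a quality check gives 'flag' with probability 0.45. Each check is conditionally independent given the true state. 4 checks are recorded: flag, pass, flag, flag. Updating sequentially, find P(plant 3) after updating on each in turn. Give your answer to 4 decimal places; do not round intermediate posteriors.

After 'flag': normaliser = 0.35·0.5500 + 0.4·0.1500 + 0.45·0.3000; P(plant 1) ≈ 0.4968, P(plant 2) ≈ 0.1548, P(plant 3) ≈ 0.3484
After 'pass': normaliser = 0.65·0.4968 + 0.6·0.1548 + 0.55·0.3484; P(plant 1) ≈ 0.5316, P(plant 2) ≈ 0.1529, P(plant 3) ≈ 0.3155
After 'flag': normaliser = 0.35·0.5316 + 0.4·0.1529 + 0.45·0.3155; P(plant 1) ≈ 0.4781, P(plant 2) ≈ 0.1572, P(plant 3) ≈ 0.3647
After 'flag': normaliser = 0.35·0.4781 + 0.4·0.1572 + 0.45·0.3647; P(plant 1) ≈ 0.4243, P(plant 2) ≈ 0.1595, P(plant 3) ≈ 0.4162

0.4162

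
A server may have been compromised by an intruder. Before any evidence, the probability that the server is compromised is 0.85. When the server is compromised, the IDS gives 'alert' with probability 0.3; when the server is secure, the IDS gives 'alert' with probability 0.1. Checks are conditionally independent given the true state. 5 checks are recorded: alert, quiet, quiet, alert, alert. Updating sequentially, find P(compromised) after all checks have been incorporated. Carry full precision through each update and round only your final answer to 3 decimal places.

After 'alert': P(compromised) = 0.3·0.8500 / (0.3·0.8500 + 0.1·0.1500) ≈ 0.9444
After 'quiet': P(compromised) = 0.7·0.9444 / (0.7·0.9444 + 0.9·0.0556) ≈ 0.9297
After 'quiet': P(compromised) = 0.7·0.9297 / (0.7·0.9297 + 0.9·0.0703) ≈ 0.9114
After 'alert': P(compromised) = 0.3·0.9114 / (0.3·0.9114 + 0.1·0.0886) ≈ 0.9686
After 'alert': P(compromised) = 0.3·0.9686 / (0.3·0.9686 + 0.1·0.0314) ≈ 0.9893

0.989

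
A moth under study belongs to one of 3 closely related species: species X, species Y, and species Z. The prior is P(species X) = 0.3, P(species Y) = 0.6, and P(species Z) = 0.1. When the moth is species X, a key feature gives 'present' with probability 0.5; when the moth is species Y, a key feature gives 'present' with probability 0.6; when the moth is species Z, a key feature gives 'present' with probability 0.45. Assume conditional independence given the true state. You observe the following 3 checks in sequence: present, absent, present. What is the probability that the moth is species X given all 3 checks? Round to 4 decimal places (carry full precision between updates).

0.2777

After 'present': normaliser = 0.5·0.3000 + 0.6·0.6000 + 0.45·0.1000; P(species X) ≈ 0.2703, P(species Y) ≈ 0.6486, P(species Z) ≈ 0.0811
After 'absent': normaliser = 0.5·0.2703 + 0.4·0.6486 + 0.55·0.0811; P(species X) ≈ 0.3077, P(species Y) ≈ 0.5908, P(species Z) ≈ 0.1015
After 'present': normaliser = 0.5·0.3077 + 0.6·0.5908 + 0.45·0.1015; P(species X) ≈ 0.2777, P(species Y) ≈ 0.6398, P(species Z) ≈ 0.0825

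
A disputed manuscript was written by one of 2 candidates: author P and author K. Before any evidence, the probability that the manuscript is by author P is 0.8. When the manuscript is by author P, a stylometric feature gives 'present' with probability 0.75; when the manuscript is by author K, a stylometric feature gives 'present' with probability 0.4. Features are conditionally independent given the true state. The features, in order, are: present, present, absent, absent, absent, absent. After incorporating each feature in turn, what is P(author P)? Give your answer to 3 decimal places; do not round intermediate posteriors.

After 'present': P(author P) = 0.75·0.8000 / (0.75·0.8000 + 0.4·0.2000) ≈ 0.8824
After 'present': P(author P) = 0.75·0.8824 / (0.75·0.8824 + 0.4·0.1176) ≈ 0.9336
After 'absent': P(author P) = 0.25·0.9336 / (0.25·0.9336 + 0.6·0.0664) ≈ 0.8542
After 'absent': P(author P) = 0.25·0.8542 / (0.25·0.8542 + 0.6·0.1458) ≈ 0.7094
After 'absent': P(author P) = 0.25·0.7094 / (0.25·0.7094 + 0.6·0.2906) ≈ 0.5043
After 'absent': P(author P) = 0.25·0.5043 / (0.25·0.5043 + 0.6·0.4957) ≈ 0.2977

0.298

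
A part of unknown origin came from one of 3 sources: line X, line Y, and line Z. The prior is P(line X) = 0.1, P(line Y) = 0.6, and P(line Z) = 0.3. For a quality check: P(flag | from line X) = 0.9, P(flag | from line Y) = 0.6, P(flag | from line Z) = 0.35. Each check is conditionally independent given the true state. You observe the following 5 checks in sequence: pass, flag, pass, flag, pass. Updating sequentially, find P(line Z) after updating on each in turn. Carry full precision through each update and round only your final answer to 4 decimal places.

0.4206

After 'pass': normaliser = 0.1·0.1000 + 0.4·0.6000 + 0.65·0.3000; P(line X) ≈ 0.0225, P(line Y) ≈ 0.5393, P(line Z) ≈ 0.4382
After 'flag': normaliser = 0.9·0.0225 + 0.6·0.5393 + 0.35·0.4382; P(line X) ≈ 0.0407, P(line Y) ≈ 0.6508, P(line Z) ≈ 0.3085
After 'pass': normaliser = 0.1·0.0407 + 0.4·0.6508 + 0.65·0.3085; P(line X) ≈ 0.0087, P(line Y) ≈ 0.5600, P(line Z) ≈ 0.4313
After 'flag': normaliser = 0.9·0.0087 + 0.6·0.5600 + 0.35·0.4313; P(line X) ≈ 0.0159, P(line Y) ≈ 0.6790, P(line Z) ≈ 0.3051
After 'pass': normaliser = 0.1·0.0159 + 0.4·0.6790 + 0.65·0.3051; P(line X) ≈ 0.0034, P(line Y) ≈ 0.5761, P(line Z) ≈ 0.4206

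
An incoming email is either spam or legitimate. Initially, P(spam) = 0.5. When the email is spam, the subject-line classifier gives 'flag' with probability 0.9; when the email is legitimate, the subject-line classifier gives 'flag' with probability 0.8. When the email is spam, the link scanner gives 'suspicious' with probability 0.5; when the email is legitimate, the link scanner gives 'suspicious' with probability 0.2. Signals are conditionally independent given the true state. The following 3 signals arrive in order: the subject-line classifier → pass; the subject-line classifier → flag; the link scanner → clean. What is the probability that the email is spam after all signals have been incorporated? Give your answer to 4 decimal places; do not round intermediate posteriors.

After the subject-line classifier='pass': P(spam) = 0.1·0.5000 / (0.1·0.5000 + 0.2·0.5000) ≈ 0.3333
After the subject-line classifier='flag': P(spam) = 0.9·0.3333 / (0.9·0.3333 + 0.8·0.6667) ≈ 0.3600
After the link scanner='clean': P(spam) = 0.5·0.3600 / (0.5·0.3600 + 0.8·0.6400) ≈ 0.2601

0.2601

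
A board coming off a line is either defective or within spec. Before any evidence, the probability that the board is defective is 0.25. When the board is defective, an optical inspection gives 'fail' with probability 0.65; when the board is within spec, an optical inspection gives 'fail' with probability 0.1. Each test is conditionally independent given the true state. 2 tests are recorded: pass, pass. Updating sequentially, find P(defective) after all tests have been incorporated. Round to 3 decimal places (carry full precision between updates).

After 'pass': P(defective) = 0.35·0.2500 / (0.35·0.2500 + 0.9·0.7500) ≈ 0.1148
After 'pass': P(defective) = 0.35·0.1148 / (0.35·0.1148 + 0.9·0.8852) ≈ 0.0480

0.048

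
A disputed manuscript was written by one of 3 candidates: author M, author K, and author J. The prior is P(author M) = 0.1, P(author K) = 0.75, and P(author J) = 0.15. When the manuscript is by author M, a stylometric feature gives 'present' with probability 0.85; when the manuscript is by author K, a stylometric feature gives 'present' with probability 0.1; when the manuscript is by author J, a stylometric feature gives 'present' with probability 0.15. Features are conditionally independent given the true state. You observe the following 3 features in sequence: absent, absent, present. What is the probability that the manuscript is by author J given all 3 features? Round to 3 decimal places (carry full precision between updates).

After 'absent': normaliser = 0.15·0.1000 + 0.9·0.7500 + 0.85·0.1500; P(author M) ≈ 0.0183, P(author K) ≈ 0.8257, P(author J) ≈ 0.1560
After 'absent': normaliser = 0.15·0.0183 + 0.9·0.8257 + 0.85·0.1560; P(author M) ≈ 0.0031, P(author K) ≈ 0.8460, P(author J) ≈ 0.1509
After 'present': normaliser = 0.85·0.0031 + 0.1·0.8460 + 0.15·0.1509; P(author M) ≈ 0.0242, P(author K) ≈ 0.7698, P(author J) ≈ 0.2060

0.206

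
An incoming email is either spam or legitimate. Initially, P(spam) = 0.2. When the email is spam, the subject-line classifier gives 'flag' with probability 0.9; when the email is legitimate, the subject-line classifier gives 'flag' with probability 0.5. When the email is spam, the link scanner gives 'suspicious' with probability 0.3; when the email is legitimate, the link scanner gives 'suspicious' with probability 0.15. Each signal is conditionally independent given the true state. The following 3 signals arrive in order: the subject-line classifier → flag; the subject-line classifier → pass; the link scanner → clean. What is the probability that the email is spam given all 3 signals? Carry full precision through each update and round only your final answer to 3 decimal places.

After the subject-line classifier='flag': P(spam) = 0.9·0.2000 / (0.9·0.2000 + 0.5·0.8000) ≈ 0.3103
After the subject-line classifier='pass': P(spam) = 0.1·0.3103 / (0.1·0.3103 + 0.5·0.6897) ≈ 0.0826
After the link scanner='clean': P(spam) = 0.7·0.0826 / (0.7·0.0826 + 0.85·0.9174) ≈ 0.0690

0.069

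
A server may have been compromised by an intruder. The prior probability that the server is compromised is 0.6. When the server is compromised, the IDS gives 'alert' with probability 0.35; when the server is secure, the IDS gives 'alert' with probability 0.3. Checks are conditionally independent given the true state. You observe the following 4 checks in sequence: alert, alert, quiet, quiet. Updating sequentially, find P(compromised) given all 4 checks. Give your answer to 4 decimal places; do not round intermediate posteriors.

0.6377

After 'alert': P(compromised) = 0.35·0.6000 / (0.35·0.6000 + 0.3·0.4000) ≈ 0.6364
After 'alert': P(compromised) = 0.35·0.6364 / (0.35·0.6364 + 0.3·0.3636) ≈ 0.6712
After 'quiet': P(compromised) = 0.65·0.6712 / (0.65·0.6712 + 0.7·0.3288) ≈ 0.6547
After 'quiet': P(compromised) = 0.65·0.6547 / (0.65·0.6547 + 0.7·0.3453) ≈ 0.6377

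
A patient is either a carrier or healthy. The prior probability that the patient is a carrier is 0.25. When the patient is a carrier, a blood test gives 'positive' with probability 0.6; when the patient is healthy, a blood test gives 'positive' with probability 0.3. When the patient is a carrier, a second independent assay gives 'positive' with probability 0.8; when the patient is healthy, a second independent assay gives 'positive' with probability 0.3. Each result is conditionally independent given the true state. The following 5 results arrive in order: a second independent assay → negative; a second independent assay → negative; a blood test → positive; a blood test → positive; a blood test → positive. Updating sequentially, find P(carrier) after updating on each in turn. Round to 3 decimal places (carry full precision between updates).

0.179

After a second independent assay='negative': P(carrier) = 0.2·0.2500 / (0.2·0.2500 + 0.7·0.7500) ≈ 0.0870
After a second independent assay='negative': P(carrier) = 0.2·0.0870 / (0.2·0.0870 + 0.7·0.9130) ≈ 0.0265
After a blood test='positive': P(carrier) = 0.6·0.0265 / (0.6·0.0265 + 0.3·0.9735) ≈ 0.0516
After a blood test='positive': P(carrier) = 0.6·0.0516 / (0.6·0.0516 + 0.3·0.9484) ≈ 0.0982
After a blood test='positive': P(carrier) = 0.6·0.0982 / (0.6·0.0982 + 0.3·0.9018) ≈ 0.1788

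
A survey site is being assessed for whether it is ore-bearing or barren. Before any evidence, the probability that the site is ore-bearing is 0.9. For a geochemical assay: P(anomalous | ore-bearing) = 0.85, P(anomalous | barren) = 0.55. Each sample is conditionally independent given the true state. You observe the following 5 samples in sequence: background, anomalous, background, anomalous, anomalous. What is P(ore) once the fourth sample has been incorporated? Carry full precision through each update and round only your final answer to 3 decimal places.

0.705

After 'background': P(ore) = 0.15·0.9000 / (0.15·0.9000 + 0.45·0.1000) ≈ 0.7500
After 'anomalous': P(ore) = 0.85·0.7500 / (0.85·0.7500 + 0.55·0.2500) ≈ 0.8226
After 'background': P(ore) = 0.15·0.8226 / (0.15·0.8226 + 0.45·0.1774) ≈ 0.6071
After 'anomalous': P(ore) = 0.85·0.6071 / (0.85·0.6071 + 0.55·0.3929) ≈ 0.7049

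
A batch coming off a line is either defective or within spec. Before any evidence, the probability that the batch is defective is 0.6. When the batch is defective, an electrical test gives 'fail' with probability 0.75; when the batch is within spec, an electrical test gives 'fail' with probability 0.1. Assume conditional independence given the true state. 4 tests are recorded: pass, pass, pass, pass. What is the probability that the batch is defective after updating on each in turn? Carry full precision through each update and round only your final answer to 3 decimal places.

After 'pass': P(defective) = 0.25·0.6000 / (0.25·0.6000 + 0.9·0.4000) ≈ 0.2941
After 'pass': P(defective) = 0.25·0.2941 / (0.25·0.2941 + 0.9·0.7059) ≈ 0.1037
After 'pass': P(defective) = 0.25·0.1037 / (0.25·0.1037 + 0.9·0.8963) ≈ 0.0311
After 'pass': P(defective) = 0.25·0.0311 / (0.25·0.0311 + 0.9·0.9689) ≈ 0.0089

0.009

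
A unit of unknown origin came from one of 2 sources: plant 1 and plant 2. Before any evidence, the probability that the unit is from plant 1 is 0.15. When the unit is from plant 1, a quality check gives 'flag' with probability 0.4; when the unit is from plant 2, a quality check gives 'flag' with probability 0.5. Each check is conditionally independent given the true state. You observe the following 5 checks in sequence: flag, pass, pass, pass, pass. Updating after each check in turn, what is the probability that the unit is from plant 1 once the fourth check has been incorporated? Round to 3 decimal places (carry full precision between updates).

After 'flag': P(plant 1) = 0.4·0.1500 / (0.4·0.1500 + 0.5·0.8500) ≈ 0.1237
After 'pass': P(plant 1) = 0.6·0.1237 / (0.6·0.1237 + 0.5·0.8763) ≈ 0.1449
After 'pass': P(plant 1) = 0.6·0.1449 / (0.6·0.1449 + 0.5·0.8551) ≈ 0.1689
After 'pass': P(plant 1) = 0.6·0.1689 / (0.6·0.1689 + 0.5·0.8311) ≈ 0.1961

0.196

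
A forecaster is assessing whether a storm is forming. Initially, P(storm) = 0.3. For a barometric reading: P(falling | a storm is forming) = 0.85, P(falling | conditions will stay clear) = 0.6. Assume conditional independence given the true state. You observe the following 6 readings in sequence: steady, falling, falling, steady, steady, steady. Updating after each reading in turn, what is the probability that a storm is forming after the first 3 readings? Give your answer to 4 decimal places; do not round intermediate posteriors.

After 'steady': P(storm) = 0.15·0.3000 / (0.15·0.3000 + 0.4·0.7000) ≈ 0.1385
After 'falling': P(storm) = 0.85·0.1385 / (0.85·0.1385 + 0.6·0.8615) ≈ 0.1855
After 'falling': P(storm) = 0.85·0.1855 / (0.85·0.1855 + 0.6·0.8145) ≈ 0.2439

0.2439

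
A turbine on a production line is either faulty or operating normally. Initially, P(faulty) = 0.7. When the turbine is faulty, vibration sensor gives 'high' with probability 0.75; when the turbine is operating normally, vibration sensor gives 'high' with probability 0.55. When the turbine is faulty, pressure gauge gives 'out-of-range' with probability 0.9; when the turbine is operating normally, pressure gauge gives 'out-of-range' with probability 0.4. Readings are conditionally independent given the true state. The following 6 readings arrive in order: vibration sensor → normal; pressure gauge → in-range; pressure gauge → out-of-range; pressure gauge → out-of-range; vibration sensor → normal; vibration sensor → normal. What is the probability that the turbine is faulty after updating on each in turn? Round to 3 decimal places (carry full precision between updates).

0.252

Apply Bayes' rule sequentially, carrying P(faulty) forward.
After vibration sensor='normal': P(faulty) = 0.25·0.7000 / (0.25·0.7000 + 0.45·0.3000) ≈ 0.5645
After pressure gauge='in-range': P(faulty) = 0.1·0.5645 / (0.1·0.5645 + 0.6·0.4355) ≈ 0.1777
After pressure gauge='out-of-range': P(faulty) = 0.9·0.1777 / (0.9·0.1777 + 0.4·0.8223) ≈ 0.3271
After pressure gauge='out-of-range': P(faulty) = 0.9·0.3271 / (0.9·0.3271 + 0.4·0.6729) ≈ 0.5224
After vibration sensor='normal': P(faulty) = 0.25·0.5224 / (0.25·0.5224 + 0.45·0.4776) ≈ 0.3780
After vibration sensor='normal': P(faulty) = 0.25·0.3780 / (0.25·0.3780 + 0.45·0.6220) ≈ 0.2524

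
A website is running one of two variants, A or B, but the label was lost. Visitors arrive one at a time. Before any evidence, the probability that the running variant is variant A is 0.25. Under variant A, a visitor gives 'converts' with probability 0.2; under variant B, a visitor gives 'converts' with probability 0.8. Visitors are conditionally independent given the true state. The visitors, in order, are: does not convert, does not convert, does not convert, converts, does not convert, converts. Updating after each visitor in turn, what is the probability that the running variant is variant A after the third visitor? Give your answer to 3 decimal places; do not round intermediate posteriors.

Each posterior becomes the prior for the next update.
After 'does not convert': P(A) = 0.8·0.2500 / (0.8·0.2500 + 0.2·0.7500) ≈ 0.5714
After 'does not convert': P(A) = 0.8·0.5714 / (0.8·0.5714 + 0.2·0.4286) ≈ 0.8421
After 'does not convert': P(A) = 0.8·0.8421 / (0.8·0.8421 + 0.2·0.1579) ≈ 0.9552

0.955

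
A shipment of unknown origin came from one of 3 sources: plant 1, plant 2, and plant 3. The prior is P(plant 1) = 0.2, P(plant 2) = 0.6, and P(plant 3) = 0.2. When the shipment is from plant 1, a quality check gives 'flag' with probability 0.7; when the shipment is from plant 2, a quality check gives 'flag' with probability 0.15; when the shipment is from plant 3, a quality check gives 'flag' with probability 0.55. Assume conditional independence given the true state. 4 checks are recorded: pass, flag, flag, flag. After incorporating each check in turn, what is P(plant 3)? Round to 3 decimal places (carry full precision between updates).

After 'pass': normaliser = 0.3·0.2000 + 0.85·0.6000 + 0.45·0.2000; P(plant 1) ≈ 0.0909, P(plant 2) ≈ 0.7727, P(plant 3) ≈ 0.1364
After 'flag': normaliser = 0.7·0.0909 + 0.15·0.7727 + 0.55·0.1364; P(plant 1) ≈ 0.2500, P(plant 2) ≈ 0.4554, P(plant 3) ≈ 0.2946
After 'flag': normaliser = 0.7·0.2500 + 0.15·0.4554 + 0.55·0.2946; P(plant 1) ≈ 0.4317, P(plant 2) ≈ 0.1685, P(plant 3) ≈ 0.3998
After 'flag': normaliser = 0.7·0.4317 + 0.15·0.1685 + 0.55·0.3998; P(plant 1) ≈ 0.5521, P(plant 2) ≈ 0.0462, P(plant 3) ≈ 0.4017

0.402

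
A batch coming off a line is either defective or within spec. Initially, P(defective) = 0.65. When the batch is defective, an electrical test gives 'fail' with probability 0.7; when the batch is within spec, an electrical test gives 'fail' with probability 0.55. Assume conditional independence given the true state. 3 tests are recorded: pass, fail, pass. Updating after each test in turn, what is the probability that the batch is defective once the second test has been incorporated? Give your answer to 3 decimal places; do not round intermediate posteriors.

0.612

Apply Bayes' rule sequentially, carrying P(defective) forward.
After 'pass': P(defective) = 0.3·0.6500 / (0.3·0.6500 + 0.45·0.3500) ≈ 0.5532
After 'fail': P(defective) = 0.7·0.5532 / (0.7·0.5532 + 0.55·0.4468) ≈ 0.6118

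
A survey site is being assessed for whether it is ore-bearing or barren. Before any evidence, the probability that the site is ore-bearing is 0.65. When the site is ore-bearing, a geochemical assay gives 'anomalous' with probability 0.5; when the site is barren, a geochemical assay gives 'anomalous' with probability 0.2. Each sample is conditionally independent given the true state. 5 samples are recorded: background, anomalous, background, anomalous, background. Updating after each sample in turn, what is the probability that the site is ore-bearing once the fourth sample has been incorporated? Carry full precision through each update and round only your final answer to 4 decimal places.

After 'background': P(ore) = 0.5·0.6500 / (0.5·0.6500 + 0.8·0.3500) ≈ 0.5372
After 'anomalous': P(ore) = 0.5·0.5372 / (0.5·0.5372 + 0.2·0.4628) ≈ 0.7437
After 'background': P(ore) = 0.5·0.7437 / (0.5·0.7437 + 0.8·0.2563) ≈ 0.6446
After 'anomalous': P(ore) = 0.5·0.6446 / (0.5·0.6446 + 0.2·0.3554) ≈ 0.8193

0.8193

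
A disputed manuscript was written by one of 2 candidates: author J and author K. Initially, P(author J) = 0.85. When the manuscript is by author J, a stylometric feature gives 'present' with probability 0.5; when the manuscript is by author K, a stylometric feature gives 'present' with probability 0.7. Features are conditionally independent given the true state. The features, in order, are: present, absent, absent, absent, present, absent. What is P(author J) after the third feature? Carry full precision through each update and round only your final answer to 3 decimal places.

Apply Bayes' rule sequentially, carrying P(author J) forward.
After 'present': P(author J) = 0.5·0.8500 / (0.5·0.8500 + 0.7·0.1500) ≈ 0.8019
After 'absent': P(author J) = 0.5·0.8019 / (0.5·0.8019 + 0.3·0.1981) ≈ 0.8709
After 'absent': P(author J) = 0.5·0.8709 / (0.5·0.8709 + 0.3·0.1291) ≈ 0.9183

0.918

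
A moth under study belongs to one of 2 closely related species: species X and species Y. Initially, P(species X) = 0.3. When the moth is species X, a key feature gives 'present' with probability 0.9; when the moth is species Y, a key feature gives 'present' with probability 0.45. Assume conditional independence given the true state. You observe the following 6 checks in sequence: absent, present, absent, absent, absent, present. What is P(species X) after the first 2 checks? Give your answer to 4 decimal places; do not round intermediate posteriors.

0.1348

After 'absent': P(species X) = 0.1·0.3000 / (0.1·0.3000 + 0.55·0.7000) ≈ 0.0723
After 'present': P(species X) = 0.9·0.0723 / (0.9·0.0723 + 0.45·0.9277) ≈ 0.1348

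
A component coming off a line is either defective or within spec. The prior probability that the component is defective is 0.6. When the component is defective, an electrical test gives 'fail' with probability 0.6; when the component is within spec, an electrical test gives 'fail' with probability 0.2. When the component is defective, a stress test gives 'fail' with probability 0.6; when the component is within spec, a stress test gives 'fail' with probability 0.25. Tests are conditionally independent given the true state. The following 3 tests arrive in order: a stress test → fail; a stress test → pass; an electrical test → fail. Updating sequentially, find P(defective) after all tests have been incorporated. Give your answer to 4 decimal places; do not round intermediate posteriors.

After a stress test='fail': P(defective) = 0.6·0.6000 / (0.6·0.6000 + 0.25·0.4000) ≈ 0.7826
After a stress test='pass': P(defective) = 0.4·0.7826 / (0.4·0.7826 + 0.75·0.2174) ≈ 0.6575
After an electrical test='fail': P(defective) = 0.6·0.6575 / (0.6·0.6575 + 0.2·0.3425) ≈ 0.8521

0.8521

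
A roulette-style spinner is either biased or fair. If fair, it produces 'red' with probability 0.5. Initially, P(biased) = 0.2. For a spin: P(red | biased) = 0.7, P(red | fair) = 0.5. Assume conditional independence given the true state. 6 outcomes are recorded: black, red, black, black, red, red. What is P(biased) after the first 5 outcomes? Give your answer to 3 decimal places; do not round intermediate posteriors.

0.096

Each posterior becomes the prior for the next update.
After 'black': P(biased) = 0.3·0.2000 / (0.3·0.2000 + 0.5·0.8000) ≈ 0.1304
After 'red': P(biased) = 0.7·0.1304 / (0.7·0.1304 + 0.5·0.8696) ≈ 0.1736
After 'black': P(biased) = 0.3·0.1736 / (0.3·0.1736 + 0.5·0.8264) ≈ 0.1119
After 'black': P(biased) = 0.3·0.1119 / (0.3·0.1119 + 0.5·0.8881) ≈ 0.0703
After 'red': P(biased) = 0.7·0.0703 / (0.7·0.0703 + 0.5·0.9297) ≈ 0.0957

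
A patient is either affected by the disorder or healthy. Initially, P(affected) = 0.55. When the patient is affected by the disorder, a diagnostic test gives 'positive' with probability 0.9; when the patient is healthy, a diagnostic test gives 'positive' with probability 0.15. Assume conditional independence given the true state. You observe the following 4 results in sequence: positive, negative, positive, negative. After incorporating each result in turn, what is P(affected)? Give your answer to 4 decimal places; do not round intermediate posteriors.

0.3785

Apply Bayes' rule sequentially, carrying P(affected) forward.
After 'positive': P(affected) = 0.9·0.5500 / (0.9·0.5500 + 0.15·0.4500) ≈ 0.8800
After 'negative': P(affected) = 0.1·0.8800 / (0.1·0.8800 + 0.85·0.1200) ≈ 0.4632
After 'positive': P(affected) = 0.9·0.4632 / (0.9·0.4632 + 0.15·0.5368) ≈ 0.8381
After 'negative': P(affected) = 0.1·0.8381 / (0.1·0.8381 + 0.85·0.1619) ≈ 0.3785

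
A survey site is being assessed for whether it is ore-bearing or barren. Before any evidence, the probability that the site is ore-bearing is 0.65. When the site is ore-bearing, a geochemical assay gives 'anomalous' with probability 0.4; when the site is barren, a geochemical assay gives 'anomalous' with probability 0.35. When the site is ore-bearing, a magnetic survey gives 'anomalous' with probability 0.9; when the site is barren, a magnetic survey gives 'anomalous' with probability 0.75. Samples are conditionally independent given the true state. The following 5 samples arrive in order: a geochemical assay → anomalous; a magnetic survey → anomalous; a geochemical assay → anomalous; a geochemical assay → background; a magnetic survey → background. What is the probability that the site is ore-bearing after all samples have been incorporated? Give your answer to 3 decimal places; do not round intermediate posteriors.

Apply Bayes' rule sequentially, carrying P(ore) forward.
After a geochemical assay='anomalous': P(ore) = 0.4·0.6500 / (0.4·0.6500 + 0.35·0.3500) ≈ 0.6797
After a magnetic survey='anomalous': P(ore) = 0.9·0.6797 / (0.9·0.6797 + 0.75·0.3203) ≈ 0.7181
After a geochemical assay='anomalous': P(ore) = 0.4·0.7181 / (0.4·0.7181 + 0.35·0.2819) ≈ 0.7443
After a geochemical assay='background': P(ore) = 0.6·0.7443 / (0.6·0.7443 + 0.65·0.2557) ≈ 0.7288
After a magnetic survey='background': P(ore) = 0.1·0.7288 / (0.1·0.7288 + 0.25·0.2712) ≈ 0.5180

0.518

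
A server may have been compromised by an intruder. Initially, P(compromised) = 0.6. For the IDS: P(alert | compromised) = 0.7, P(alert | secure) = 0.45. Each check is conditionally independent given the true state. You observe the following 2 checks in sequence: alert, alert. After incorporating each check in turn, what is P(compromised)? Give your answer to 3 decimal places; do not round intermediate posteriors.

Apply Bayes' rule sequentially, carrying P(compromised) forward.
After 'alert': P(compromised) = 0.7·0.6000 / (0.7·0.6000 + 0.45·0.4000) ≈ 0.7000
After 'alert': P(compromised) = 0.7·0.7000 / (0.7·0.7000 + 0.45·0.3000) ≈ 0.7840

0.784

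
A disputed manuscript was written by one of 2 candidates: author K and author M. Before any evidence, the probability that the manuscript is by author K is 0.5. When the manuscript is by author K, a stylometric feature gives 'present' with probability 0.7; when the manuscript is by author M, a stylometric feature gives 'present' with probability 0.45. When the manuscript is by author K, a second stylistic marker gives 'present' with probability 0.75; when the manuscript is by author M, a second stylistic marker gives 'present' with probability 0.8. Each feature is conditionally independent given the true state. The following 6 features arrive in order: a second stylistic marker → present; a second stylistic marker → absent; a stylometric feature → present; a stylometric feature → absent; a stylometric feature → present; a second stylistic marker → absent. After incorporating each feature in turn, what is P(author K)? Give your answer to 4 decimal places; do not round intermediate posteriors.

0.6591

Apply Bayes' rule sequentially, carrying P(author K) forward.
After a second stylistic marker='present': P(author K) = 0.75·0.5000 / (0.75·0.5000 + 0.8·0.5000) ≈ 0.4839
After a second stylistic marker='absent': P(author K) = 0.25·0.4839 / (0.25·0.4839 + 0.2·0.5161) ≈ 0.5396
After a stylometric feature='present': P(author K) = 0.7·0.5396 / (0.7·0.5396 + 0.45·0.4604) ≈ 0.6458
After a stylometric feature='absent': P(author K) = 0.3·0.6458 / (0.3·0.6458 + 0.55·0.3542) ≈ 0.4986
After a stylometric feature='present': P(author K) = 0.7·0.4986 / (0.7·0.4986 + 0.45·0.5014) ≈ 0.6073
After a second stylistic marker='absent': P(author K) = 0.25·0.6073 / (0.25·0.6073 + 0.2·0.3927) ≈ 0.6591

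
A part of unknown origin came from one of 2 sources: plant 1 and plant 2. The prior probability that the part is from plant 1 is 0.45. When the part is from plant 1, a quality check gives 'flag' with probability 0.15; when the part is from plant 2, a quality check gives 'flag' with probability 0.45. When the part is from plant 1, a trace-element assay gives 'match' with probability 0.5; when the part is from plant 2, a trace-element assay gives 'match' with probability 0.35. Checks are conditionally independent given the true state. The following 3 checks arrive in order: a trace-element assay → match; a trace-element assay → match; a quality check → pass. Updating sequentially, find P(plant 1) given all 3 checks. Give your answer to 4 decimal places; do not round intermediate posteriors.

0.7207

Apply Bayes' rule sequentially, carrying P(plant 1) forward.
After a trace-element assay='match': P(plant 1) = 0.5·0.4500 / (0.5·0.4500 + 0.35·0.5500) ≈ 0.5389
After a trace-element assay='match': P(plant 1) = 0.5·0.5389 / (0.5·0.5389 + 0.35·0.4611) ≈ 0.6254
After a quality check='pass': P(plant 1) = 0.85·0.6254 / (0.85·0.6254 + 0.55·0.3746) ≈ 0.7207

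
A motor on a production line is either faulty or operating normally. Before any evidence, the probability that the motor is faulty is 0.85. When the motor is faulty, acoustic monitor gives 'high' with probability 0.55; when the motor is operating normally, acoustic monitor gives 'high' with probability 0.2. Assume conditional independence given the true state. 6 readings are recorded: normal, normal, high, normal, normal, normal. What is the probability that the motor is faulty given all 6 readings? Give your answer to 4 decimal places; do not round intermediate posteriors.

0.4674

Each posterior becomes the prior for the next update.
After 'normal': P(faulty) = 0.45·0.8500 / (0.45·0.8500 + 0.8·0.1500) ≈ 0.7612
After 'normal': P(faulty) = 0.45·0.7612 / (0.45·0.7612 + 0.8·0.2388) ≈ 0.6420
After 'high': P(faulty) = 0.55·0.6420 / (0.55·0.6420 + 0.2·0.3580) ≈ 0.8314
After 'normal': P(faulty) = 0.45·0.8314 / (0.45·0.8314 + 0.8·0.1686) ≈ 0.7350
After 'normal': P(faulty) = 0.45·0.7350 / (0.45·0.7350 + 0.8·0.2650) ≈ 0.6094
After 'normal': P(faulty) = 0.45·0.6094 / (0.45·0.6094 + 0.8·0.3906) ≈ 0.4674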